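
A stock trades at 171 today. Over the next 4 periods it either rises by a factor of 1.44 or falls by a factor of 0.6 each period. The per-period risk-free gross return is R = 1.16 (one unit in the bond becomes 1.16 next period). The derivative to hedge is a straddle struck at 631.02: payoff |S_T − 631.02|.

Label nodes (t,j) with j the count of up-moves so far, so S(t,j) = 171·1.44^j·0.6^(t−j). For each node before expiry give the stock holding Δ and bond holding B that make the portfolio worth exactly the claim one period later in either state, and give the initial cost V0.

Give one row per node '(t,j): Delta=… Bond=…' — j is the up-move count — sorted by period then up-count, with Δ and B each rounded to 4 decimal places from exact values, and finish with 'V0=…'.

Risk-neutral probability p* = (R−d)/(u−d) = (1.16−0.6)/(1.44−0.6) = 0.6667.
Terminal values V(4,·): V(4,0)=608.8584, V(4,1)=577.8322, V(4,2)=503.3692, V(4,3)=324.6580, V(4,4)=104.2487
(3,0): S=36.9360. Δ = (V_up−V_dn)/(S_up−S_dn) = (577.8322−608.8584)/(53.1878−22.1616) = -1.0000. V = [p*·577.8322 + (1−p*)·608.8584]/1.16 = 507.0468. B = V − Δ·S = 543.9828.
(3,1): S=88.6464. Δ = (V_up−V_dn)/(S_up−S_dn) = (503.3692−577.8322)/(127.6508−53.1878) = -1.0000. V = [p*·503.3692 + (1−p*)·577.8322]/1.16 = 455.3364. B = V − Δ·S = 543.9828.
(3,2): S=212.7514. Δ = (V_up−V_dn)/(S_up−S_dn) = (324.6580−503.3692)/(306.3620−127.6508) = -1.0000. V = [p*·324.6580 + (1−p*)·503.3692]/1.16 = 331.2314. B = V − Δ·S = 543.9828.
(3,3): S=510.6033. Δ = (V_up−V_dn)/(S_up−S_dn) = (104.2487−324.6580)/(735.2687−306.3620) = -0.5139. V = [p*·104.2487 + (1−p*)·324.6580]/1.16 = 153.2056. B = V − Δ·S = 415.5977.
(2,0): S=61.5600. Δ = (V_up−V_dn)/(S_up−S_dn) = (455.3364−507.0468)/(88.6464−36.9360) = -1.0000. V = [p*·455.3364 + (1−p*)·507.0468]/1.16 = 407.3907. B = V − Δ·S = 468.9507.
(2,1): S=147.7440. Δ = (V_up−V_dn)/(S_up−S_dn) = (331.2314−455.3364)/(212.7514−88.6464) = -1.0000. V = [p*·331.2314 + (1−p*)·455.3364]/1.16 = 321.2067. B = V − Δ·S = 468.9507.
(2,2): S=354.5856. Δ = (V_up−V_dn)/(S_up−S_dn) = (153.2056−331.2314)/(510.6033−212.7514) = -0.5977. V = [p*·153.2056 + (1−p*)·331.2314]/1.16 = 183.2306. B = V − Δ·S = 395.1661.
(1,0): S=102.6000. Δ = (V_up−V_dn)/(S_up−S_dn) = (321.2067−407.3907)/(147.7440−61.5600) = -1.0000. V = [p*·321.2067 + (1−p*)·407.3907]/1.16 = 301.6678. B = V − Δ·S = 404.2678.
(1,1): S=246.2400. Δ = (V_up−V_dn)/(S_up−S_dn) = (183.2306−321.2067)/(354.5856−147.7440) = -0.6671. V = [p*·183.2306 + (1−p*)·321.2067]/1.16 = 197.6057. B = V − Δ·S = 361.8629.
(0,0): S=171.0000. Δ = (V_up−V_dn)/(S_up−S_dn) = (197.6057−301.6678)/(246.2400−102.6000) = -0.7245. V = [p*·197.6057 + (1−p*)·301.6678]/1.16 = 200.2527. B = V − Δ·S = 324.1361.
Root portfolio cost Δ·171+B reproduces V0=200.2527.

(0,0): Delta=-0.7245 Bond=324.1361
(1,0): Delta=-1.0000 Bond=404.2678
(1,1): Delta=-0.6671 Bond=361.8629
(2,0): Delta=-1.0000 Bond=468.9507
(2,1): Delta=-1.0000 Bond=468.9507
(2,2): Delta=-0.5977 Bond=395.1661
(3,0): Delta=-1.0000 Bond=543.9828
(3,1): Delta=-1.0000 Bond=543.9828
(3,2): Delta=-1.0000 Bond=543.9828
(3,3): Delta=-0.5139 Bond=415.5977
V0=200.2527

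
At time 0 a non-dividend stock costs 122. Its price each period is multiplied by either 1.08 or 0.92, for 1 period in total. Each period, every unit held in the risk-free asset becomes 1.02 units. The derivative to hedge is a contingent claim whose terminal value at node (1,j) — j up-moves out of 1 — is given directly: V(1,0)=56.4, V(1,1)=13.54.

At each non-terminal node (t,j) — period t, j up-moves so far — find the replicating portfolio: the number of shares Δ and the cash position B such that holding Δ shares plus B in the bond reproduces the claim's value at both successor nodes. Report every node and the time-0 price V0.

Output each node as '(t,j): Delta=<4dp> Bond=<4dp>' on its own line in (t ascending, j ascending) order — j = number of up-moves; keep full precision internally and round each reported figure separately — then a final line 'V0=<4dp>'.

Since d<R<u, set p* = (R−d)/(u−d) = 0.6250; price each node as the discounted p*-expectation of its children.
Terminal payoffs: V(1,0)=56.4000, V(1,1)=13.5400
(0,0): S=122.0000. Δ = (V_up−V_dn)/(S_up−S_dn) = (13.5400−56.4000)/(131.7600−112.2400) = -2.1957. V = [p*·13.5400 + (1−p*)·56.4000]/1.02 = 29.0319. B = V − Δ·S = 296.9069.
Each (Δ,B) replicates both successor values, so the strategy is self-financing and V0 is arbitrage-free.

(0,0): Delta=-2.1957 Bond=296.9069
V0=29.0319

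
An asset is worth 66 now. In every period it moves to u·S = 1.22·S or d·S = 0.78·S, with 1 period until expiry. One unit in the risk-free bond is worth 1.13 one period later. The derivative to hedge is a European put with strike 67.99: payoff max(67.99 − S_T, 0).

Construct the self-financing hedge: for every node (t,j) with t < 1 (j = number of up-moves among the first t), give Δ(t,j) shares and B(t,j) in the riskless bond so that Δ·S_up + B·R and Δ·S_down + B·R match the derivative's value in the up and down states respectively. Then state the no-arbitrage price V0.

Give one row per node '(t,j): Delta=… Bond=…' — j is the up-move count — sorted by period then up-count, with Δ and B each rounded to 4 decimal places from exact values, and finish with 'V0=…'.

No-arbitrage ⇒ martingale measure with p* = (R−d)/(u−d) = 0.7955.
At expiry t=1: V(1,0)=16.5100, V(1,1)=0.0000
(0,0): S=66.0000. Δ = (V_up−V_dn)/(S_up−S_dn) = (0.0000−16.5100)/(80.5200−51.4800) = -0.5685. V = [p*·0.0000 + (1−p*)·16.5100]/1.13 = 2.9885. B = V − Δ·S = 40.5113.
The time-0 hedge costs 2.9885, which is the no-arbitrage price.

(0,0): Delta=-0.5685 Bond=40.5113
V0=2.9885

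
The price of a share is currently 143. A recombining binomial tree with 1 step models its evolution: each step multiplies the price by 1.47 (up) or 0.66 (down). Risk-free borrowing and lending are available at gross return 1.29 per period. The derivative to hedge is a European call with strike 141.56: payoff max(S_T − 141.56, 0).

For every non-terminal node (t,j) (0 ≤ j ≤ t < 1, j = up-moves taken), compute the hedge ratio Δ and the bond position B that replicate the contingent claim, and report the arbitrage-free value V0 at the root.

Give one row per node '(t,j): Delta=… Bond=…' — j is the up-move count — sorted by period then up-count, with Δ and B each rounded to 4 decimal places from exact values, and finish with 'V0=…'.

The replicating-portfolio and risk-neutral prices coincide; use p* = (1.29−0.66)/(1.47−0.66) = 0.7778 for the latter.
At expiry t=1: V(1,0)=0.0000, V(1,1)=68.6500
(0,0): S=143.0000. Δ = (V_up−V_dn)/(S_up−S_dn) = (68.6500−0.0000)/(210.2100−94.3800) = 0.5927. V = [p*·68.6500 + (1−p*)·0.0000]/1.29 = 41.3910. B = V − Δ·S = -43.3620.
Each (Δ,B) replicates both successor values, so the strategy is self-financing and V0 is arbitrage-free.

(0,0): Delta=0.5927 Bond=-43.3620
V0=41.3910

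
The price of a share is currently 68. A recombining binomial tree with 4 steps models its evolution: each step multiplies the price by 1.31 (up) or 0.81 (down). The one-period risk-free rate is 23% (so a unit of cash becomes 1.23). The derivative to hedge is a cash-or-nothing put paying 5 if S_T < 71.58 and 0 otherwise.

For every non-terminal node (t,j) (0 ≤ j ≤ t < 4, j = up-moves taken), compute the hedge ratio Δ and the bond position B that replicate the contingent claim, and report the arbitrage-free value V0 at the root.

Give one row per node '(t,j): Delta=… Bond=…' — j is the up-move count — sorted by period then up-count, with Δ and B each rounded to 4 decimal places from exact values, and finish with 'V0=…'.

(0,0): Delta=-0.0051 Bond=0.3782
(1,0): Delta=-0.0323 Bond=1.9611
(1,1): Delta=-0.0019 Bond=0.1802
(2,0): Delta=-0.1531 Bond=7.8022
(2,1): Delta=-0.0180 Bond=1.3854
(2,2): Delta=0.0000 Bond=0.0000
(3,0): Delta=0.0000 Bond=4.0650
(3,1): Delta=-0.1711 Bond=10.6504
(3,2): Delta=0.0000 Bond=0.0000
(3,3): Delta=0.0000 Bond=0.0000
V0=0.0315

Risk-neutral probability p* = (R−d)/(u−d) = (1.23−0.81)/(1.31−0.81) = 0.8400.
At expiry t=4: V(4,0)=5.0000, V(4,1)=5.0000, V(4,2)=0.0000, V(4,3)=0.0000, V(4,4)=0.0000
  t=3,j=0: stock 36.1380 → up 47.3408 (V=5.0000), down 29.2718 (V=5.0000). Price 4.0650; hedge Δ=0.0000, bond B=4.0650.
  t=3,j=1: stock 58.4454 → up 76.5635 (V=0.0000), down 47.3408 (V=5.0000). Price 0.6504; hedge Δ=-0.1711, bond B=10.6504.
  t=3,j=2: stock 94.5228 → up 123.8249 (V=0.0000), down 76.5635 (V=0.0000). Price 0.0000; hedge Δ=0.0000, bond B=0.0000.
  t=3,j=3: stock 152.8702 → up 200.2599 (V=0.0000), down 123.8249 (V=0.0000). Price 0.0000; hedge Δ=0.0000, bond B=0.0000.
  t=2,j=0: stock 44.6148 → up 58.4454 (V=0.6504), down 36.1380 (V=4.0650). Price 0.9730; hedge Δ=-0.1531, bond B=7.8022.
  t=2,j=1: stock 72.1548 → up 94.5228 (V=0.0000), down 58.4454 (V=0.6504). Price 0.0846; hedge Δ=-0.0180, bond B=1.3854.
  t=2,j=2: stock 116.6948 → up 152.8702 (V=0.0000), down 94.5228 (V=0.0000). Price 0.0000; hedge Δ=0.0000, bond B=0.0000.
  t=1,j=0: stock 55.0800 → up 72.1548 (V=0.0846), down 44.6148 (V=0.9730). Price 0.1843; hedge Δ=-0.0323, bond B=1.9611.
  t=1,j=1: stock 89.0800 → up 116.6948 (V=0.0000), down 72.1548 (V=0.0846). Price 0.0110; hedge Δ=-0.0019, bond B=0.1802.
  t=0,j=0: stock 68.0000 → up 89.0800 (V=0.0110), down 55.0800 (V=0.1843). Price 0.0315; hedge Δ=-0.0051, bond B=0.3782.
Each (Δ,B) replicates both successor values, so the strategy is self-financing and V0 is arbitrage-free.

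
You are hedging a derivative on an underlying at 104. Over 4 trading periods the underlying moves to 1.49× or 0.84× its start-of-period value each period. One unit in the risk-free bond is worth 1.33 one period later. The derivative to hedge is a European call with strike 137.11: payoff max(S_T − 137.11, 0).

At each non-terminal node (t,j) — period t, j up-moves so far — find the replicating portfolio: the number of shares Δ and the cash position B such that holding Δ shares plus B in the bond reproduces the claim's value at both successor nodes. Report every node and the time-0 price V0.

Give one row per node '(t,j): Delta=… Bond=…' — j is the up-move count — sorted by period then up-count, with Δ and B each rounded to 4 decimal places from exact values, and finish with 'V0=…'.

The replicating-portfolio and risk-neutral prices coincide; use p* = (1.33−0.84)/(1.49−0.84) = 0.7538 for the latter.
Terminal payoffs: V(4,0)=0.0000, V(4,1)=0.0000, V(4,2)=25.8063, V(4,3)=151.8724, V(4,4)=375.4898
  t=3,j=0: stock 61.6412 → up 91.8454 (V=0.0000), down 51.7786 (V=0.0000). Price 0.0000; hedge Δ=0.0000, bond B=0.0000.
  t=3,j=1: stock 109.3398 → up 162.9163 (V=25.8063), down 91.8454 (V=0.0000). Price 14.6270; hedge Δ=0.3631, bond B=-25.0749.
  t=3,j=2: stock 193.9479 → up 288.9824 (V=151.8724), down 162.9163 (V=25.8063). Price 90.8577; hedge Δ=1.0000, bond B=-103.0902.
  t=3,j=3: stock 344.0267 → up 512.5998 (V=375.4898), down 288.9824 (V=151.8724). Price 240.9365; hedge Δ=1.0000, bond B=-103.0902.
  t=2,j=0: stock 73.3824 → up 109.3398 (V=14.6270), down 61.6412 (V=0.0000). Price 8.2906; hedge Δ=0.3067, bond B=-14.2125.
  t=2,j=1: stock 130.1664 → up 193.9479 (V=90.8577), down 109.3398 (V=14.6270). Price 54.2054; hedge Δ=0.9010, bond B=-63.0725.
  t=2,j=2: stock 230.8904 → up 344.0267 (V=240.9365), down 193.9479 (V=90.8577). Price 153.3790; hedge Δ=1.0000, bond B=-77.5114.
  t=1,j=0: stock 87.3600 → up 130.1664 (V=54.2054), down 73.3824 (V=8.2906). Price 32.2581; hedge Δ=0.8086, bond B=-38.3800.
  t=1,j=1: stock 154.9600 → up 230.8904 (V=153.3790), down 130.1664 (V=54.2054). Price 96.9677; hedge Δ=0.9846, bond B=-55.6070.
  t=0,j=0: stock 104.0000 → up 154.9600 (V=96.9677), down 87.3600 (V=32.2581). Price 60.9317; hedge Δ=0.9572, bond B=-38.6214.
Self-financing check: at every node Δ·S+B equals the discounted successor values.

(0,0): Delta=0.9572 Bond=-38.6214
(1,0): Delta=0.8086 Bond=-38.3800
(1,1): Delta=0.9846 Bond=-55.6070
(2,0): Delta=0.3067 Bond=-14.2125
(2,1): Delta=0.9010 Bond=-63.0725
(2,2): Delta=1.0000 Bond=-77.5114
(3,0): Delta=0.0000 Bond=0.0000
(3,1): Delta=0.3631 Bond=-25.0749
(3,2): Delta=1.0000 Bond=-103.0902
(3,3): Delta=1.0000 Bond=-103.0902
V0=60.9317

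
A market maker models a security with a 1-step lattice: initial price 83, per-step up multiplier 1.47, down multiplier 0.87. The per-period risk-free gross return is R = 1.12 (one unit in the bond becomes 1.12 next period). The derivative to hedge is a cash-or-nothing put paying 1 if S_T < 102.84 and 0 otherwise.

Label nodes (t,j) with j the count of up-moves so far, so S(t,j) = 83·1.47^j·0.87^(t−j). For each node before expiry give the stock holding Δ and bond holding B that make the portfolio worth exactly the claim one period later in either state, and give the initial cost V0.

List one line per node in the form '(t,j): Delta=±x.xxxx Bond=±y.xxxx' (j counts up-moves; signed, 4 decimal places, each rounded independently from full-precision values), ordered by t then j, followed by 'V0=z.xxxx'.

No-arbitrage ⇒ martingale measure with p* = (R−d)/(u−d) = 0.4167.
Payoff layer (t=1): V(1,0)=1.0000, V(1,1)=0.0000
(0,0): S=83.0000. Δ = (V_up−V_dn)/(S_up−S_dn) = (0.0000−1.0000)/(122.0100−72.2100) = -0.0201. V = [p*·0.0000 + (1−p*)·1.0000]/1.12 = 0.5208. B = V − Δ·S = 2.1875.
Each (Δ,B) replicates both successor values, so the strategy is self-financing and V0 is arbitrage-free.

(0,0): Delta=-0.0201 Bond=2.1875
V0=0.5208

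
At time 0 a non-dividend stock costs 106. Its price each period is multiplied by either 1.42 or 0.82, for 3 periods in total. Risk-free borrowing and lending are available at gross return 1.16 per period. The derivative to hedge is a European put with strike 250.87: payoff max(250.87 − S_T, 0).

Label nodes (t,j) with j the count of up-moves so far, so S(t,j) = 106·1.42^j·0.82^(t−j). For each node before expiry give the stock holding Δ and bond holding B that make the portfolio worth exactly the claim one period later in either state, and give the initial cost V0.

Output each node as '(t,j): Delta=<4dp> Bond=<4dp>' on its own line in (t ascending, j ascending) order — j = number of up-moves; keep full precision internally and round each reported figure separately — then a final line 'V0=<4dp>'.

(0,0): Delta=-0.8025 Bond=145.9223
(1,0): Delta=-1.0000 Bond=186.4373
(1,1): Delta=-0.7153 Bond=156.1418
(2,0): Delta=-1.0000 Bond=216.2672
(2,1): Delta=-1.0000 Bond=216.2672
(2,2): Delta=-0.5895 Bond=154.2506
V0=60.8582

The replicating-portfolio and risk-neutral prices coincide; use p* = (1.16−0.82)/(1.42−0.82) = 0.5667 for the latter.
Terminal values V(3,·): V(3,0)=192.4250, V(3,1)=149.6604, V(3,2)=75.6045, V(3,3)=0.0000
(2,0): S=71.2744. Δ = (V_up−V_dn)/(S_up−S_dn) = (149.6604−192.4250)/(101.2096−58.4450) = -1.0000. V = [p*·149.6604 + (1−p*)·192.4250]/1.16 = 144.9928. B = V − Δ·S = 216.2672.
(2,1): S=123.4264. Δ = (V_up−V_dn)/(S_up−S_dn) = (75.6045−149.6604)/(175.2655−101.2096) = -1.0000. V = [p*·75.6045 + (1−p*)·149.6604]/1.16 = 92.8408. B = V − Δ·S = 216.2672.
(2,2): S=213.7384. Δ = (V_up−V_dn)/(S_up−S_dn) = (0.0000−75.6045)/(303.5085−175.2655) = -0.5895. V = [p*·0.0000 + (1−p*)·75.6045]/1.16 = 28.2431. B = V − Δ·S = 154.2506.
(1,0): S=86.9200. Δ = (V_up−V_dn)/(S_up−S_dn) = (92.8408−144.9928)/(123.4264−71.2744) = -1.0000. V = [p*·92.8408 + (1−p*)·144.9928]/1.16 = 99.5173. B = V − Δ·S = 186.4373.
(1,1): S=150.5200. Δ = (V_up−V_dn)/(S_up−S_dn) = (28.2431−92.8408)/(213.7384−123.4264) = -0.7153. V = [p*·28.2431 + (1−p*)·92.8408]/1.16 = 48.4788. B = V − Δ·S = 156.1418.
(0,0): S=106.0000. Δ = (V_up−V_dn)/(S_up−S_dn) = (48.4788−99.5173)/(150.5200−86.9200) = -0.8025. V = [p*·48.4788 + (1−p*)·99.5173]/1.16 = 60.8582. B = V − Δ·S = 145.9223.
Self-financing check: at every node Δ·S+B equals the discounted successor values.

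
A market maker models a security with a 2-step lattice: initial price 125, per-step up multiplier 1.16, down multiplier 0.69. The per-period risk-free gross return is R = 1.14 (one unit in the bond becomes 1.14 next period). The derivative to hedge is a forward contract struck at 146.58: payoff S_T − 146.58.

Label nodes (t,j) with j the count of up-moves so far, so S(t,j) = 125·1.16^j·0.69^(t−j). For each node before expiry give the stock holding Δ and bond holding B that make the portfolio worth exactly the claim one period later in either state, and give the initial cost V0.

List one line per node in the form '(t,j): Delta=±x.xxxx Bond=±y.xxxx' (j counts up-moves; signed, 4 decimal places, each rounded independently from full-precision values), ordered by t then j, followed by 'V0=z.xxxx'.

The replicating-portfolio and risk-neutral prices coincide; use p* = (1.14−0.69)/(1.16−0.69) = 0.9574 for the latter.
Terminal payoffs: V(2,0)=-87.0675, V(2,1)=-46.5300, V(2,2)=21.6200
  t=1,j=0: stock 86.2500 → up 100.0500 (V=-46.5300), down 59.5125 (V=-87.0675). Price -42.3289; hedge Δ=1.0000, bond B=-128.5789.
  t=1,j=1: stock 145.0000 → up 168.2000 (V=21.6200), down 100.0500 (V=-46.5300). Price 16.4211; hedge Δ=1.0000, bond B=-128.5789.
  t=0,j=0: stock 125.0000 → up 145.0000 (V=16.4211), down 86.2500 (V=-42.3289). Price 12.2114; hedge Δ=1.0000, bond B=-112.7886.
Check: Δ(0,0)·S0 + B(0,0) = 12.2114 = V0.

(0,0): Delta=1.0000 Bond=-112.7886
(1,0): Delta=1.0000 Bond=-128.5789
(1,1): Delta=1.0000 Bond=-128.5789
V0=12.2114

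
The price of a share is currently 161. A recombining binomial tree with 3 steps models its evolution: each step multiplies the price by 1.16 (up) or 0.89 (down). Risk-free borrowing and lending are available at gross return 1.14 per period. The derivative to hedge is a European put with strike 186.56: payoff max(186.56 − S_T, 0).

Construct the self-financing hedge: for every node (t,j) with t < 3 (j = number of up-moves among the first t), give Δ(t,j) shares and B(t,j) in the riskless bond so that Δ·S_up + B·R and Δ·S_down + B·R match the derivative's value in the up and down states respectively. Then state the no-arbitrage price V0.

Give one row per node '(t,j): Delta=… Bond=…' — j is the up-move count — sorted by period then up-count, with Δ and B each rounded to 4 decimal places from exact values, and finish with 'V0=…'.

The replicating-portfolio and risk-neutral prices coincide; use p* = (1.14−0.89)/(1.16−0.89) = 0.9259 for the latter.
At expiry t=3: V(3,0)=73.0600, V(3,1)=38.6274, V(3,2)=0.0000, V(3,3)=0.0000
  t=2,j=0: stock 127.5281 → up 147.9326 (V=38.6274), down 113.5000 (V=73.0600). Price 36.1210; hedge Δ=-1.0000, bond B=163.6491.
  t=2,j=1: stock 166.2164 → up 192.8110 (V=0.0000), down 147.9326 (V=38.6274). Price 2.5099; hedge Δ=-0.8607, bond B=145.5744.
  t=2,j=2: stock 216.6416 → up 251.3043 (V=0.0000), down 192.8110 (V=0.0000). Price 0.0000; hedge Δ=0.0000, bond B=0.0000.
  t=1,j=0: stock 143.2900 → up 166.2164 (V=2.5099), down 127.5281 (V=36.1210). Price 4.3856; hedge Δ=-0.8688, bond B=128.8713.
  t=1,j=1: stock 186.7600 → up 216.6416 (V=0.0000), down 166.2164 (V=2.5099). Price 0.1631; hedge Δ=-0.0498, bond B=9.4590.
  t=0,j=0: stock 161.0000 → up 186.7600 (V=0.1631), down 143.2900 (V=4.3856). Price 0.4174; hedge Δ=-0.0971, bond B=16.0565.
Root portfolio cost Δ·161+B reproduces V0=0.4174.

(0,0): Delta=-0.0971 Bond=16.0565
(1,0): Delta=-0.8688 Bond=128.8713
(1,1): Delta=-0.0498 Bond=9.4590
(2,0): Delta=-1.0000 Bond=163.6491
(2,1): Delta=-0.8607 Bond=145.5744
(2,2): Delta=0.0000 Bond=0.0000
V0=0.4174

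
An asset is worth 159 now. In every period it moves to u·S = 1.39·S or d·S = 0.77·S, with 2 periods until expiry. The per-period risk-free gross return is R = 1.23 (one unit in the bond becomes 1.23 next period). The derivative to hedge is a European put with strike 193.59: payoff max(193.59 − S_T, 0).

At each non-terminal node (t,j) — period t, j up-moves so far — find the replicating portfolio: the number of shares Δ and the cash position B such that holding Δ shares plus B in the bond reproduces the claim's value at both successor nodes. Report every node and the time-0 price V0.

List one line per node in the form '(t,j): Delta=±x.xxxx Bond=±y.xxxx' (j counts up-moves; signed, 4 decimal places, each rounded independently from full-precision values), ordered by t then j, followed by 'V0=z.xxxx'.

(0,0): Delta=-0.3048 Bond=58.7627
(1,0): Delta=-1.0000 Bond=157.3902
(1,1): Delta=-0.1709 Bond=42.6739
V0=10.2979

Since d<R<u, set p* = (R−d)/(u−d) = 0.7419; price each node as the discounted p*-expectation of its children.
Terminal values V(2,·): V(2,0)=99.3189, V(2,1)=23.4123, V(2,2)=0.0000
Node (1,0) S=122.4300: V=(p*·23.4123+(1−p*)·99.3189)/1.23=34.9602; Δ=(23.4123−99.3189)/(170.1777−94.2711)=-1.0000; B=V−Δ·S=157.3902
Node (1,1) S=221.0100: V=(p*·0.0000+(1−p*)·23.4123)/1.23=4.9121; Δ=(0.0000−23.4123)/(307.2039−170.1777)=-0.1709; B=V−Δ·S=42.6739
Node (0,0) S=159.0000: V=(p*·4.9121+(1−p*)·34.9602)/1.23=10.2979; Δ=(4.9121−34.9602)/(221.0100−122.4300)=-0.3048; B=V−Δ·S=58.7627
Root portfolio cost Δ·159+B reproduces V0=10.2979.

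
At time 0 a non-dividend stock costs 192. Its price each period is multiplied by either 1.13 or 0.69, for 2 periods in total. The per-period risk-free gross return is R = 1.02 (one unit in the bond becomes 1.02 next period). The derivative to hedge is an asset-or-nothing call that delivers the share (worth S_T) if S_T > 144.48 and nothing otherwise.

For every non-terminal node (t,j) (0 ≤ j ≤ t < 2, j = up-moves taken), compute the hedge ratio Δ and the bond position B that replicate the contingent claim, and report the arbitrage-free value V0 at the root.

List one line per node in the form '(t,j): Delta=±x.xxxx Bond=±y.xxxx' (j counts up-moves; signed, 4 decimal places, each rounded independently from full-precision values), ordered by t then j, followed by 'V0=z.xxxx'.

(0,0): Delta=1.2652 Bond=-56.4111
(1,0): Delta=2.5682 Bond=-230.1574
(1,1): Delta=1.0000 Bond=0.0000
V0=186.5087

Under the risk-neutral measure, an up-move has probability p* = (R−d)/(u−d) = 0.7500 and values discount at R = 1.02.
Payoff layer (t=2): V(2,0)=0.0000, V(2,1)=149.7024, V(2,2)=245.1648
(1,0): S=132.4800. Δ = (V_up−V_dn)/(S_up−S_dn) = (149.7024−0.0000)/(149.7024−91.4112) = 2.5682. V = [p*·149.7024 + (1−p*)·0.0000]/1.02 = 110.0753. B = V − Δ·S = -230.1574.
(1,1): S=216.9600. Δ = (V_up−V_dn)/(S_up−S_dn) = (245.1648−149.7024)/(245.1648−149.7024) = 1.0000. V = [p*·245.1648 + (1−p*)·149.7024]/1.02 = 216.9600. B = V − Δ·S = 0.0000.
(0,0): S=192.0000. Δ = (V_up−V_dn)/(S_up−S_dn) = (216.9600−110.0753)/(216.9600−132.4800) = 1.2652. V = [p*·216.9600 + (1−p*)·110.0753]/1.02 = 186.5087. B = V − Δ·S = -56.4111.
Root portfolio cost Δ·192+B reproduces V0=186.5087.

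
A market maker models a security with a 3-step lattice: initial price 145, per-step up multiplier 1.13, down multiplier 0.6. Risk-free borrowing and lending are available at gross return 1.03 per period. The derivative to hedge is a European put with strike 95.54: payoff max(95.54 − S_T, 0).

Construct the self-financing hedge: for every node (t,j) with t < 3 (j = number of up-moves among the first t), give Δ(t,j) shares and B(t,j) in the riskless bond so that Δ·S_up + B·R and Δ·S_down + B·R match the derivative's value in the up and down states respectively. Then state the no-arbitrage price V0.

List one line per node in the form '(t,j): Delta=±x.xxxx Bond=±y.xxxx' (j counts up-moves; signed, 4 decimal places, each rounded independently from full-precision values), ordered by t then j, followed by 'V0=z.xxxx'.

The replicating-portfolio and risk-neutral prices coincide; use p* = (1.03−0.6)/(1.13−0.6) = 0.8113 for the latter.
Payoff layer (t=3): V(3,0)=64.2200, V(3,1)=36.5540, V(3,2)=0.0000, V(3,3)=0.0000
  t=2,j=0: stock 52.2000 → up 58.9860 (V=36.5540), down 31.3200 (V=64.2200). Price 40.5573; hedge Δ=-1.0000, bond B=92.7573.
  t=2,j=1: stock 98.3100 → up 111.0903 (V=0.0000), down 58.9860 (V=36.5540). Price 6.6961; hedge Δ=-0.7016, bond B=75.6659.
  t=2,j=2: stock 185.1505 → up 209.2201 (V=0.0000), down 111.0903 (V=0.0000). Price 0.0000; hedge Δ=0.0000, bond B=0.0000.
  t=1,j=0: stock 87.0000 → up 98.3100 (V=6.6961), down 52.2000 (V=40.5573). Price 12.7039; hedge Δ=-0.7344, bond B=76.5929.
  t=1,j=1: stock 163.8500 → up 185.1505 (V=0.0000), down 98.3100 (V=6.6961). Price 1.2266; hedge Δ=-0.0771, bond B=13.8608.
  t=0,j=0: stock 145.0000 → up 163.8500 (V=1.2266), down 87.0000 (V=12.7039). Price 3.2933; hedge Δ=-0.1493, bond B=24.9486.
Check: Δ(0,0)·S0 + B(0,0) = 3.2933 = V0.

(0,0): Delta=-0.1493 Bond=24.9486
(1,0): Delta=-0.7344 Bond=76.5929
(1,1): Delta=-0.0771 Bond=13.8608
(2,0): Delta=-1.0000 Bond=92.7573
(2,1): Delta=-0.7016 Bond=75.6659
(2,2): Delta=0.0000 Bond=0.0000
V0=3.2933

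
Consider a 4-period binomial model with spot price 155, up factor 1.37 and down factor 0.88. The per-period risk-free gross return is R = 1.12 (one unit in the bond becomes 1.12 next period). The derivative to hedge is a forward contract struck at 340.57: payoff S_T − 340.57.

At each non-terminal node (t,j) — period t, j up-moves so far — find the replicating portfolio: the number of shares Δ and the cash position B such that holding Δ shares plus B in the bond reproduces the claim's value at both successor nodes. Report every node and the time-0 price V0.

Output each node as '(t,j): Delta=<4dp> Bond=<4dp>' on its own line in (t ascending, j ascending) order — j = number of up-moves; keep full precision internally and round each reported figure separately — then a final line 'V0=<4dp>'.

(0,0): Delta=1.0000 Bond=-216.4384
(1,0): Delta=1.0000 Bond=-242.4110
(1,1): Delta=1.0000 Bond=-242.4110
(2,0): Delta=1.0000 Bond=-271.5003
(2,1): Delta=1.0000 Bond=-271.5003
(2,2): Delta=1.0000 Bond=-271.5003
(3,0): Delta=1.0000 Bond=-304.0804
(3,1): Delta=1.0000 Bond=-304.0804
(3,2): Delta=1.0000 Bond=-304.0804
(3,3): Delta=1.0000 Bond=-304.0804
V0=-61.4384

The replicating-portfolio and risk-neutral prices coincide; use p* = (1.12−0.88)/(1.37−0.88) = 0.4898 for the latter.
Payoff layer (t=4): V(4,0)=-247.6172, V(4,1)=-195.8594, V(4,2)=-115.2819, V(4,3)=10.1625, V(4,4)=205.4568
Node (3,0) S=105.6282: V=(p*·-195.8594+(1−p*)·-247.6172)/1.12=-198.4522; Δ=(-195.8594−-247.6172)/(144.7106−92.9528)=1.0000; B=V−Δ·S=-304.0804
Node (3,1) S=164.4438: V=(p*·-115.2819+(1−p*)·-195.8594)/1.12=-139.6365; Δ=(-115.2819−-195.8594)/(225.2881−144.7106)=1.0000; B=V−Δ·S=-304.0804
Node (3,2) S=256.0092: V=(p*·10.1625+(1−p*)·-115.2819)/1.12=-48.0712; Δ=(10.1625−-115.2819)/(350.7325−225.2881)=1.0000; B=V−Δ·S=-304.0804
Node (3,3) S=398.5597: V=(p*·205.4568+(1−p*)·10.1625)/1.12=94.4794; Δ=(205.4568−10.1625)/(546.0268−350.7325)=1.0000; B=V−Δ·S=-304.0804
Node (2,0) S=120.0320: V=(p*·-139.6365+(1−p*)·-198.4522)/1.12=-151.4683; Δ=(-139.6365−-198.4522)/(164.4438−105.6282)=1.0000; B=V−Δ·S=-271.5003
Node (2,1) S=186.8680: V=(p*·-48.0712+(1−p*)·-139.6365)/1.12=-84.6323; Δ=(-48.0712−-139.6365)/(256.0092−164.4438)=1.0000; B=V−Δ·S=-271.5003
Node (2,2) S=290.9195: V=(p*·94.4794+(1−p*)·-48.0712)/1.12=19.4192; Δ=(94.4794−-48.0712)/(398.5597−256.0092)=1.0000; B=V−Δ·S=-271.5003
Node (1,0) S=136.4000: V=(p*·-84.6323+(1−p*)·-151.4683)/1.12=-106.0110; Δ=(-84.6323−-151.4683)/(186.8680−120.0320)=1.0000; B=V−Δ·S=-242.4110
Node (1,1) S=212.3500: V=(p*·19.4192+(1−p*)·-84.6323)/1.12=-30.0610; Δ=(19.4192−-84.6323)/(290.9195−186.8680)=1.0000; B=V−Δ·S=-242.4110
Node (0,0) S=155.0000: V=(p*·-30.0610+(1−p*)·-106.0110)/1.12=-61.4384; Δ=(-30.0610−-106.0110)/(212.3500−136.4000)=1.0000; B=V−Δ·S=-216.4384
Self-financing check: at every node Δ·S+B equals the discounted successor values.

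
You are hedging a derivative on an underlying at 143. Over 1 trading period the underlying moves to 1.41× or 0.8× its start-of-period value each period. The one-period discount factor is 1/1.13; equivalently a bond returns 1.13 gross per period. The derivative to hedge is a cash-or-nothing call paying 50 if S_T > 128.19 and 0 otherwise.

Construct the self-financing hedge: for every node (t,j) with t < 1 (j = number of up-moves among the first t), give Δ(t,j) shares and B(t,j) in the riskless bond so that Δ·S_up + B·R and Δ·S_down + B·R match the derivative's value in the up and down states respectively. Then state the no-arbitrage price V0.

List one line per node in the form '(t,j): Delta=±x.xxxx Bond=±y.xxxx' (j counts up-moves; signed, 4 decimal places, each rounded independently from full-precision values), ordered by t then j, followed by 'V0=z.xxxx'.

(0,0): Delta=0.5732 Bond=-58.0299
V0=23.9373

No-arbitrage ⇒ martingale measure with p* = (R−d)/(u−d) = 0.5410.
Terminal values V(1,·): V(1,0)=0.0000, V(1,1)=50.0000
  t=0,j=0: stock 143.0000 → up 201.6300 (V=50.0000), down 114.4000 (V=0.0000). Price 23.9373; hedge Δ=0.5732, bond B=-58.0299.
Each (Δ,B) replicates both successor values, so the strategy is self-financing and V0 is arbitrage-free.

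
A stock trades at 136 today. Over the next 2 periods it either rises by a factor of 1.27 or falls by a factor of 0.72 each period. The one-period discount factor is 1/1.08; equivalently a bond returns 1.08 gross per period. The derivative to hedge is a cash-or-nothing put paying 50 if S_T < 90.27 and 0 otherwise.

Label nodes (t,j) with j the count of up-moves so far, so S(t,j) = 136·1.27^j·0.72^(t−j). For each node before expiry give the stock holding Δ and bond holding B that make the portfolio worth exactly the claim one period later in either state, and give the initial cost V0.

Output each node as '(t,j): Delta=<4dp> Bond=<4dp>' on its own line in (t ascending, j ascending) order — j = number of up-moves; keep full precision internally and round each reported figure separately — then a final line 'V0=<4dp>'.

The replicating-portfolio and risk-neutral prices coincide; use p* = (1.08−0.72)/(1.27−0.72) = 0.6545 for the latter.
Terminal payoffs: V(2,0)=50.0000, V(2,1)=0.0000, V(2,2)=0.0000
Node (1,0) S=97.9200: V=(p*·0.0000+(1−p*)·50.0000)/1.08=15.9933; Δ=(0.0000−50.0000)/(124.3584−70.5024)=-0.9284; B=V−Δ·S=106.9024
Node (1,1) S=172.7200: V=(p*·0.0000+(1−p*)·0.0000)/1.08=0.0000; Δ=(0.0000−0.0000)/(219.3544−124.3584)=0.0000; B=V−Δ·S=0.0000
Node (0,0) S=136.0000: V=(p*·0.0000+(1−p*)·15.9933)/1.08=5.1157; Δ=(0.0000−15.9933)/(172.7200−97.9200)=-0.2138; B=V−Δ·S=34.1944
Root portfolio cost Δ·136+B reproduces V0=5.1157.

(0,0): Delta=-0.2138 Bond=34.1944
(1,0): Delta=-0.9284 Bond=106.9024
(1,1): Delta=0.0000 Bond=0.0000
V0=5.1157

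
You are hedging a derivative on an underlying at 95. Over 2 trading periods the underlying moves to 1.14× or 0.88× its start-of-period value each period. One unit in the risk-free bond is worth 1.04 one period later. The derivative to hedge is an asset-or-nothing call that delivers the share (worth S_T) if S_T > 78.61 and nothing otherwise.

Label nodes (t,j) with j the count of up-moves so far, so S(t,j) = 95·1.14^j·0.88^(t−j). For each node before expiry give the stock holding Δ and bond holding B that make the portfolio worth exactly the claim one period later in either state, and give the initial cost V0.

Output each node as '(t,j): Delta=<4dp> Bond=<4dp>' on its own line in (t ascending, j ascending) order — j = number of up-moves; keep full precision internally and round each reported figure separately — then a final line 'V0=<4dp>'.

(0,0): Delta=2.1015 Bond=-114.7045
(1,0): Delta=4.3846 Bond=-310.1609
(1,1): Delta=1.0000 Bond=0.0000
V0=84.9382

Since d<R<u, set p* = (R−d)/(u−d) = 0.6154; price each node as the discounted p*-expectation of its children.
Payoff layer (t=2): V(2,0)=0.0000, V(2,1)=95.3040, V(2,2)=123.4620
Node (1,0) S=83.6000: V=(p*·95.3040+(1−p*)·0.0000)/1.04=56.3929; Δ=(95.3040−0.0000)/(95.3040−73.5680)=4.3846; B=V−Δ·S=-310.1609
Node (1,1) S=108.3000: V=(p*·123.4620+(1−p*)·95.3040)/1.04=108.3000; Δ=(123.4620−95.3040)/(123.4620−95.3040)=1.0000; B=V−Δ·S=0.0000
Node (0,0) S=95.0000: V=(p*·108.3000+(1−p*)·56.3929)/1.04=84.9382; Δ=(108.3000−56.3929)/(108.3000−83.6000)=2.1015; B=V−Δ·S=-114.7045
Each (Δ,B) replicates both successor values, so the strategy is self-financing and V0 is arbitrage-free.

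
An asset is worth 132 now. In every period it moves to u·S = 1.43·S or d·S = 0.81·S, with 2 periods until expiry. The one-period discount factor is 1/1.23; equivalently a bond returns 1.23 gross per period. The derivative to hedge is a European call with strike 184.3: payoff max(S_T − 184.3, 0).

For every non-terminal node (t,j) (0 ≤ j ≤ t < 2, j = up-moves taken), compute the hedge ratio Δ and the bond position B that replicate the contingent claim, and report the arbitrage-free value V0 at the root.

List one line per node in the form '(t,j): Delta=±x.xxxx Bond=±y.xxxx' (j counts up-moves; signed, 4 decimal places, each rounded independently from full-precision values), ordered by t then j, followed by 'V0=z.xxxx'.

(0,0): Delta=0.5762 Bond=-50.0899
(1,0): Delta=0.0000 Bond=0.0000
(1,1): Delta=0.7317 Bond=-90.9490
V0=25.9726

The replicating-portfolio and risk-neutral prices coincide; use p* = (1.23−0.81)/(1.43−0.81) = 0.6774 for the latter.
Terminal payoffs: V(2,0)=0.0000, V(2,1)=0.0000, V(2,2)=85.6268
Node (1,0) S=106.9200: V=(p*·0.0000+(1−p*)·0.0000)/1.23=0.0000; Δ=(0.0000−0.0000)/(152.8956−86.6052)=0.0000; B=V−Δ·S=0.0000
Node (1,1) S=188.7600: V=(p*·85.6268+(1−p*)·0.0000)/1.23=47.1587; Δ=(85.6268−0.0000)/(269.9268−152.8956)=0.7317; B=V−Δ·S=-90.9490
Node (0,0) S=132.0000: V=(p*·47.1587+(1−p*)·0.0000)/1.23=25.9726; Δ=(47.1587−0.0000)/(188.7600−106.9200)=0.5762; B=V−Δ·S=-50.0899
Root portfolio cost Δ·132+B reproduces V0=25.9726.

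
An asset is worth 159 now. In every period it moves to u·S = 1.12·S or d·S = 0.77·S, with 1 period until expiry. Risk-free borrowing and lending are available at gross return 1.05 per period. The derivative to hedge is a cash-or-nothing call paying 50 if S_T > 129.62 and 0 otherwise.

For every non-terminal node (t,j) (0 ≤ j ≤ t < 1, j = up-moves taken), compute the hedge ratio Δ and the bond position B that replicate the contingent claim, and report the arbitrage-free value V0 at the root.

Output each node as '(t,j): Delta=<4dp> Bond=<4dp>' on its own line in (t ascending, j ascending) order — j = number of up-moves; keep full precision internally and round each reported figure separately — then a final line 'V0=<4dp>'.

(0,0): Delta=0.8985 Bond=-104.7619
V0=38.0952

Risk-neutral probability p* = (R−d)/(u−d) = (1.05−0.77)/(1.12−0.77) = 0.8000.
Terminal payoffs: V(1,0)=0.0000, V(1,1)=50.0000
(0,0): S=159.0000. Δ = (V_up−V_dn)/(S_up−S_dn) = (50.0000−0.0000)/(178.0800−122.4300) = 0.8985. V = [p*·50.0000 + (1−p*)·0.0000]/1.05 = 38.0952. B = V − Δ·S = -104.7619.
Each (Δ,B) replicates both successor values, so the strategy is self-financing and V0 is arbitrage-free.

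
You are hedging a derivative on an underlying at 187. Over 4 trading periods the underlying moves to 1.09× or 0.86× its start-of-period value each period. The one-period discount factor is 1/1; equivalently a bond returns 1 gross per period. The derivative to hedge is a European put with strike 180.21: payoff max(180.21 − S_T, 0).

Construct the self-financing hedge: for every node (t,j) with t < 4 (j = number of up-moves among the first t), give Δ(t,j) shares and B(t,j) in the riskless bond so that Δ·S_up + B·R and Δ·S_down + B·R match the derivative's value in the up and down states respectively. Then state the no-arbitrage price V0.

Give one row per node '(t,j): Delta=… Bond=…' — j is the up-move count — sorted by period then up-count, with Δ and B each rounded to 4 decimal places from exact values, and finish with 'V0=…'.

No-arbitrage ⇒ martingale measure with p* = (R−d)/(u−d) = 0.6087.
Payoff layer (t=4): V(4,0)=77.9195, V(4,1)=50.5627, V(4,2)=15.8896, V(4,3)=0.0000, V(4,4)=0.0000
Node (3,0) S=118.9425: V=(p*·50.5627+(1−p*)·77.9195)/1=61.2675; Δ=(50.5627−77.9195)/(129.6473−102.2905)=-1.0000; B=V−Δ·S=180.2100
Node (3,1) S=150.7527: V=(p*·15.8896+(1−p*)·50.5627)/1=29.4573; Δ=(15.8896−50.5627)/(164.3204−129.6473)=-1.0000; B=V−Δ·S=180.2100
Node (3,2) S=191.0702: V=(p*·0.0000+(1−p*)·15.8896)/1=6.2177; Δ=(0.0000−15.8896)/(208.2666−164.3204)=-0.3616; B=V−Δ·S=75.3028
Node (3,3) S=242.1704: V=(p*·0.0000+(1−p*)·0.0000)/1=0.0000; Δ=(0.0000−0.0000)/(263.9658−208.2666)=0.0000; B=V−Δ·S=0.0000
Node (2,0) S=138.3052: V=(p*·29.4573+(1−p*)·61.2675)/1=41.9048; Δ=(29.4573−61.2675)/(150.7527−118.9425)=-1.0000; B=V−Δ·S=180.2100
Node (2,1) S=175.2938: V=(p*·6.2177+(1−p*)·29.4573)/1=15.3114; Δ=(6.2177−29.4573)/(191.0702−150.7527)=-0.5764; B=V−Δ·S=116.3535
Node (2,2) S=222.1747: V=(p*·0.0000+(1−p*)·6.2177)/1=2.4330; Δ=(0.0000−6.2177)/(242.1704−191.0702)=-0.1217; B=V−Δ·S=29.4663
Node (1,0) S=160.8200: V=(p*·15.3114+(1−p*)·41.9048)/1=25.7175; Δ=(15.3114−41.9048)/(175.2938−138.3052)=-0.7190; B=V−Δ·S=141.3408
Node (1,1) S=203.8300: V=(p*·2.4330+(1−p*)·15.3114)/1=7.4724; Δ=(2.4330−15.3114)/(222.1747−175.2938)=-0.2747; B=V−Δ·S=63.4656
Node (0,0) S=187.0000: V=(p*·7.4724+(1−p*)·25.7175)/1=14.6118; Δ=(7.4724−25.7175)/(203.8300−160.8200)=-0.4242; B=V−Δ·S=93.9385
Each (Δ,B) replicates both successor values, so the strategy is self-financing and V0 is arbitrage-free.

(0,0): Delta=-0.4242 Bond=93.9385
(1,0): Delta=-0.7190 Bond=141.3408
(1,1): Delta=-0.2747 Bond=63.4656
(2,0): Delta=-1.0000 Bond=180.2100
(2,1): Delta=-0.5764 Bond=116.3535
(2,2): Delta=-0.1217 Bond=29.4663
(3,0): Delta=-1.0000 Bond=180.2100
(3,1): Delta=-1.0000 Bond=180.2100
(3,2): Delta=-0.3616 Bond=75.3028
(3,3): Delta=0.0000 Bond=0.0000
V0=14.6118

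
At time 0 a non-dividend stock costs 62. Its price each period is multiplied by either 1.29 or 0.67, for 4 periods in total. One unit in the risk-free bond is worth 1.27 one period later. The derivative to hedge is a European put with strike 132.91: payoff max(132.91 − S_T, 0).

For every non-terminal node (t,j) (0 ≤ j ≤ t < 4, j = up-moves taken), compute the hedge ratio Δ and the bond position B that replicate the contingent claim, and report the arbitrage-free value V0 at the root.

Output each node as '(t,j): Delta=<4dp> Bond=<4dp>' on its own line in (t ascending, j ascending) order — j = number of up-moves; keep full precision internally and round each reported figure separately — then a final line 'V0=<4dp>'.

Since d<R<u, set p* = (R−d)/(u−d) = 0.9677; price each node as the discounted p*-expectation of its children.
Payoff layer (t=4): V(4,0)=120.4163, V(4,1)=108.8550, V(4,2)=86.5951, V(4,3)=43.7365, V(4,4)=0.0000
(3,0): S=18.6473. Δ = (V_up−V_dn)/(S_up−S_dn) = (108.8550−120.4163)/(24.0550−12.4937) = -1.0000. V = [p*·108.8550 + (1−p*)·120.4163]/1.27 = 86.0062. B = V − Δ·S = 104.6535.
(3,1): S=35.9030. Δ = (V_up−V_dn)/(S_up−S_dn) = (86.5951−108.8550)/(46.3149−24.0550) = -1.0000. V = [p*·86.5951 + (1−p*)·108.8550]/1.27 = 68.7505. B = V − Δ·S = 104.6535.
(3,2): S=69.1267. Δ = (V_up−V_dn)/(S_up−S_dn) = (43.7365−86.5951)/(89.1735−46.3149) = -1.0000. V = [p*·43.7365 + (1−p*)·86.5951]/1.27 = 35.5268. B = V − Δ·S = 104.6535.
(3,3): S=133.0947. Δ = (V_up−V_dn)/(S_up−S_dn) = (0.0000−43.7365)/(171.6922−89.1735) = -0.5300. V = [p*·0.0000 + (1−p*)·43.7365]/1.27 = 1.1109. B = V − Δ·S = 71.6537.
(2,0): S=27.8318. Δ = (V_up−V_dn)/(S_up−S_dn) = (68.7505−86.0062)/(35.9030−18.6473) = -1.0000. V = [p*·68.7505 + (1−p*)·86.0062]/1.27 = 54.5726. B = V − Δ·S = 82.4044.
(2,1): S=53.5866. Δ = (V_up−V_dn)/(S_up−S_dn) = (35.5268−68.7505)/(69.1267−35.9030) = -1.0000. V = [p*·35.5268 + (1−p*)·68.7505]/1.27 = 28.8178. B = V − Δ·S = 82.4044.
(2,2): S=103.1742. Δ = (V_up−V_dn)/(S_up−S_dn) = (1.1109−35.5268)/(133.0947−69.1267) = -0.5380. V = [p*·1.1109 + (1−p*)·35.5268]/1.27 = 1.7489. B = V − Δ·S = 57.2584.
(1,0): S=41.5400. Δ = (V_up−V_dn)/(S_up−S_dn) = (28.8178−54.5726)/(53.5866−27.8318) = -1.0000. V = [p*·28.8178 + (1−p*)·54.5726]/1.27 = 23.3453. B = V − Δ·S = 64.8853.
(1,1): S=79.9800. Δ = (V_up−V_dn)/(S_up−S_dn) = (1.7489−28.8178)/(103.1742−53.5866) = -0.5459. V = [p*·1.7489 + (1−p*)·28.8178]/1.27 = 2.0646. B = V − Δ·S = 45.7241.
(0,0): S=62.0000. Δ = (V_up−V_dn)/(S_up−S_dn) = (2.0646−23.3453)/(79.9800−41.5400) = -0.5536. V = [p*·2.0646 + (1−p*)·23.3453]/1.27 = 2.1662. B = V − Δ·S = 36.4899.
Self-financing check: at every node Δ·S+B equals the discounted successor values.

(0,0): Delta=-0.5536 Bond=36.4899
(1,0): Delta=-1.0000 Bond=64.8853
(1,1): Delta=-0.5459 Bond=45.7241
(2,0): Delta=-1.0000 Bond=82.4044
(2,1): Delta=-1.0000 Bond=82.4044
(2,2): Delta=-0.5380 Bond=57.2584
(3,0): Delta=-1.0000 Bond=104.6535
(3,1): Delta=-1.0000 Bond=104.6535
(3,2): Delta=-1.0000 Bond=104.6535
(3,3): Delta=-0.5300 Bond=71.6537
V0=2.1662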